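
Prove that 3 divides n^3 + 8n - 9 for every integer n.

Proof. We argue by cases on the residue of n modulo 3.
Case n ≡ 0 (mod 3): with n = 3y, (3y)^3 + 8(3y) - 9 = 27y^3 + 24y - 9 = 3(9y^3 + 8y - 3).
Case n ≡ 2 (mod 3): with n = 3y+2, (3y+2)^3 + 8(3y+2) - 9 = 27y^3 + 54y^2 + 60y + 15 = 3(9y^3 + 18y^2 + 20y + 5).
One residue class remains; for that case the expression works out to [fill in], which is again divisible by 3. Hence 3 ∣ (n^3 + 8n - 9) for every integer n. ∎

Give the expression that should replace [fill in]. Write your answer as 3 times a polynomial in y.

3(9y^3 + 9y^2 + 11y)

The residues treated are {0, 2}, so the missing case is n ≡ 1 (mod 3); write n = 3y+1.
Then (3y+1)^3 + 8(3y+1) - 9 = 27y^3 + 27y^2 + 33y = 3(9y^3 + 9y^2 + 11y).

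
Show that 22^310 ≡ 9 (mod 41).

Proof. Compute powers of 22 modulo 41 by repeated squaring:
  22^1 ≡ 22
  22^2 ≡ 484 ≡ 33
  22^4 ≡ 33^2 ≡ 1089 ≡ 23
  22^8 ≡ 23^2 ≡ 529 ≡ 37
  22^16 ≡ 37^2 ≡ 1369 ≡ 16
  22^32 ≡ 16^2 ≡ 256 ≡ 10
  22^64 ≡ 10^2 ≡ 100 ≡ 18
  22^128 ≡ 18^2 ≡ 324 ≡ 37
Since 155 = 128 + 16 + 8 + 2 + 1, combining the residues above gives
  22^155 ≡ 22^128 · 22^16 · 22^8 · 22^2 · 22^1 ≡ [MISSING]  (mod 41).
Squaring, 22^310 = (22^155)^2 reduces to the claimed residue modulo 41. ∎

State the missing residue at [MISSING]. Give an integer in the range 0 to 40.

3

22^128 · 22^16 · 22^8 · 22^2 · 22^1 ≡ 37 · 16 · 37 · 33 · 22 = 15902304.
15902304 mod 41 = 3, so 22^155 ≡ 3 (mod 41).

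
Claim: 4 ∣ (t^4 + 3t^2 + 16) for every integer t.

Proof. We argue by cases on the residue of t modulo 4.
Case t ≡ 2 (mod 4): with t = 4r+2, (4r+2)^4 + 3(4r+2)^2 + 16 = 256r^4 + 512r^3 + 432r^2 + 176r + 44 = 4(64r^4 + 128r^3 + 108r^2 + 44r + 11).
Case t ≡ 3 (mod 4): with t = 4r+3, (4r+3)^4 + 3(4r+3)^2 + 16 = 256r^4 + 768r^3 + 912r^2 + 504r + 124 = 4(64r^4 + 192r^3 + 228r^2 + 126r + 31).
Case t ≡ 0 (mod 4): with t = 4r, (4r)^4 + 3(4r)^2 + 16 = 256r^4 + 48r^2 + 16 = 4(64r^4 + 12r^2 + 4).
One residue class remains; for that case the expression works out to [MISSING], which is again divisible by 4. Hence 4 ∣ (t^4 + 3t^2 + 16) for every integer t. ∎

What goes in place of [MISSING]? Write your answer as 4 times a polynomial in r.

The residues treated are {2, 3, 0}, so the missing case is t ≡ 1 (mod 4); write t = 4r+1.
Then (4r+1)^4 + 3(4r+1)^2 + 16 = 256r^4 + 256r^3 + 144r^2 + 40r + 20 = 4(64r^4 + 64r^3 + 36r^2 + 10r + 5).

4(64r^4 + 64r^3 + 36r^2 + 10r + 5)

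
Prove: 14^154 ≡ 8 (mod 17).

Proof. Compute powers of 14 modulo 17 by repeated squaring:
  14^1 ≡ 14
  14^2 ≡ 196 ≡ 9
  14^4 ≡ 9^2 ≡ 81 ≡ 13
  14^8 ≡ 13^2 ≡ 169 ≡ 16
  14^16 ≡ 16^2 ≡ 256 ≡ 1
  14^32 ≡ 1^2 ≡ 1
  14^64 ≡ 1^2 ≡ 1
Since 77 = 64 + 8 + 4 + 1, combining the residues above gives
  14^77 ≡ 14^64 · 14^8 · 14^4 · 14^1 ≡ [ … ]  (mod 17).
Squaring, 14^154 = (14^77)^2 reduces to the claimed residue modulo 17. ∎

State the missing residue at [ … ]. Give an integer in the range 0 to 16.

14^64 · 14^8 · 14^4 · 14^1 ≡ 1 · 16 · 13 · 14 = 2912.
2912 mod 17 = 5, so 14^77 ≡ 5 (mod 17).

5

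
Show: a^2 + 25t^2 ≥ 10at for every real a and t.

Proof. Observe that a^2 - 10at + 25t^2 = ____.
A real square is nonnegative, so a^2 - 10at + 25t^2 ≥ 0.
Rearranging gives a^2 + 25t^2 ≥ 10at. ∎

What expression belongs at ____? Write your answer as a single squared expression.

(a - 5t)^2

The leading and trailing coefficients are 1^2 and 5^2, and 10 = 2·1·5, so the trinomial is (a - 5t)^2.
Hence a^2 - 10at + 25t^2 ≥ 0.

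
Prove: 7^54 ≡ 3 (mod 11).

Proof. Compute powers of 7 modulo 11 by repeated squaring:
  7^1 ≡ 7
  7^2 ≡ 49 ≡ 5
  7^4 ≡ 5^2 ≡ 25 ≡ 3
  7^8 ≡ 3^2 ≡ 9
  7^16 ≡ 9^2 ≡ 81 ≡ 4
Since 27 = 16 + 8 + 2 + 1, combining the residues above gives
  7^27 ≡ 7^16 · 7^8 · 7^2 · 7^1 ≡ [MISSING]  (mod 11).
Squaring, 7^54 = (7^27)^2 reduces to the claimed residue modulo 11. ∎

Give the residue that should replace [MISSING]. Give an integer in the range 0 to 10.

6

Multiply the listed residues: 4 · 9 · 5 · 7 = 36 → 180 → 1260.
Reducing modulo 11: 1260 = 114·11 + 6, so 7^27 ≡ 6.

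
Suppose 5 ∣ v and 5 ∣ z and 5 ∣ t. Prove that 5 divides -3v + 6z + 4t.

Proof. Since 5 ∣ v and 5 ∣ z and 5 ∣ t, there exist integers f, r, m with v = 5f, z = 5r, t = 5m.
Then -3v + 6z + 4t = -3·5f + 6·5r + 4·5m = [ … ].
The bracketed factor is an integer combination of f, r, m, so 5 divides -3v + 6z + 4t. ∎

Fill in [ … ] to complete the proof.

Each term has a factor of 5: -3·5f + 6·5r + 4·5m = 5·(-3f + 4m + 6r).
Since -3f + 4m + 6r is an integer, 5 ∣ (-3v + 6z + 4t).

5(-3f + 4m + 6r)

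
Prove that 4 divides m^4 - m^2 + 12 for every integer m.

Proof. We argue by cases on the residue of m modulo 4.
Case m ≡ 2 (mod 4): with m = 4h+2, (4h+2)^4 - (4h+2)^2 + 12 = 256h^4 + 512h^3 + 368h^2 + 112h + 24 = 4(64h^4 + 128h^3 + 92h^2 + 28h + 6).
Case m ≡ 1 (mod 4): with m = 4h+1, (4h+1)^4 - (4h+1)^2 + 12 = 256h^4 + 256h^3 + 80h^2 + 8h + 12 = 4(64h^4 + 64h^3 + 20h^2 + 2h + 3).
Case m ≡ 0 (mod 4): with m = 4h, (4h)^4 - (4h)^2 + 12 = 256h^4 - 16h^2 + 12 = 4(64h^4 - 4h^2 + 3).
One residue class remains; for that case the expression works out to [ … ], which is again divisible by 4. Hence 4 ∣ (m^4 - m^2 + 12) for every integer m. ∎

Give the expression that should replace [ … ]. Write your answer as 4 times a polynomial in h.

4(64h^4 + 192h^3 + 212h^2 + 102h + 21)

Only m ≡ 3 (mod 4) is unaccounted for. Put m = 4h+3:
(4h+3)^4 - (4h+3)^2 + 12 expands to 256h^4 + 768h^3 + 848h^2 + 408h + 84,
and factoring out 4 leaves 4(64h^4 + 192h^3 + 212h^2 + 102h + 21).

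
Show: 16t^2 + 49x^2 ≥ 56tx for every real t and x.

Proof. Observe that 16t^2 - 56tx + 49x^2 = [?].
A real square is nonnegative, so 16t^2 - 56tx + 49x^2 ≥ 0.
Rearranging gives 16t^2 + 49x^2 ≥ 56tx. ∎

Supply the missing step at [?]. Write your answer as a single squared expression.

(4t - 7x)^2

The leading and trailing coefficients are 4^2 and 7^2, and 56 = 2·4·7, so the trinomial is (4t - 7x)^2.
Hence 16t^2 - 56tx + 49x^2 ≥ 0.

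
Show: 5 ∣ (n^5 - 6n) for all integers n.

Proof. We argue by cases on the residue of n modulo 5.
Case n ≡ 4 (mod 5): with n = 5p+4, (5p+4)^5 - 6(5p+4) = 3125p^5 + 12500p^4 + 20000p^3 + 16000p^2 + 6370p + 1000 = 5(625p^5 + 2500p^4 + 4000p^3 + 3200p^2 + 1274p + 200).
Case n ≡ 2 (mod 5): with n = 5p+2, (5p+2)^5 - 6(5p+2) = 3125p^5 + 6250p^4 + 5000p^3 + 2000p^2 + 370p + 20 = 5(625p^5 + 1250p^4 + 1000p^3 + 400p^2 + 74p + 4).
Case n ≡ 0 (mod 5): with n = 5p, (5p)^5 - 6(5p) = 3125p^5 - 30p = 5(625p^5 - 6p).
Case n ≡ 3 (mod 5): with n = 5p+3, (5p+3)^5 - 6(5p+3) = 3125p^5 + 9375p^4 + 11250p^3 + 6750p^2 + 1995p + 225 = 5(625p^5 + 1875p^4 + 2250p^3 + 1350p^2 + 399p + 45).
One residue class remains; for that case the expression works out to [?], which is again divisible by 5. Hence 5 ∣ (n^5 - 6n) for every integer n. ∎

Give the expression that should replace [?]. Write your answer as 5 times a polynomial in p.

Only n ≡ 1 (mod 5) is unaccounted for. Put n = 5p+1:
(5p+1)^5 - 6(5p+1) expands to 3125p^5 + 3125p^4 + 1250p^3 + 250p^2 - 5p - 5,
and factoring out 5 leaves 5(625p^5 + 625p^4 + 250p^3 + 50p^2 - p - 1).

5(625p^5 + 625p^4 + 250p^3 + 50p^2 - p - 1)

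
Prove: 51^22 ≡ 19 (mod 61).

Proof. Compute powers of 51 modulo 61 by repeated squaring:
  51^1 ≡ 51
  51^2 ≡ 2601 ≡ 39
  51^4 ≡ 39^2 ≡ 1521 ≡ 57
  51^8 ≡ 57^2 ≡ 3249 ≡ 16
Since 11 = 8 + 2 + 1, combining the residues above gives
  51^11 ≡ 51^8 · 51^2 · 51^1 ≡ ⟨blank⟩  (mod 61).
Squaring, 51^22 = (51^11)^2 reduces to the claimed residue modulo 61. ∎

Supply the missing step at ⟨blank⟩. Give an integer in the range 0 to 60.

Multiply the listed residues: 16 · 39 · 51 = 624 → 31824.
Reducing modulo 61: 31824 = 521·61 + 43, so 51^11 ≡ 43.

43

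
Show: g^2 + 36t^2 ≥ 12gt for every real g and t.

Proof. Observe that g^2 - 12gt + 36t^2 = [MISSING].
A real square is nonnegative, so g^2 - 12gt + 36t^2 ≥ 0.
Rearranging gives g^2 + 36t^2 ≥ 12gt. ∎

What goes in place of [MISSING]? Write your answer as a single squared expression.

(g - 6t)^2

The leading and trailing coefficients are 1^2 and 6^2, and 12 = 2·1·6, so the trinomial is (g - 6t)^2.
Hence g^2 - 12gt + 36t^2 ≥ 0.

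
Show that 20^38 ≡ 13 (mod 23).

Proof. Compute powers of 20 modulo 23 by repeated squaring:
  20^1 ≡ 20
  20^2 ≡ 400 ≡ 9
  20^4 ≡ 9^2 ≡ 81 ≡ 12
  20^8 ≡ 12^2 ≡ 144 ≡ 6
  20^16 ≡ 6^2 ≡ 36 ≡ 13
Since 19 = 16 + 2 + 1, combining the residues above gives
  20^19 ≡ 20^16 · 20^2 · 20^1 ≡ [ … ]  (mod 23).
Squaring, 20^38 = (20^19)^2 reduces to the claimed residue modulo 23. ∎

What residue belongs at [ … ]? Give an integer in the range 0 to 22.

Multiply the listed residues: 13 · 9 · 20 = 117 → 2340.
Reducing modulo 23: 2340 = 101·23 + 17, so 20^19 ≡ 17.

17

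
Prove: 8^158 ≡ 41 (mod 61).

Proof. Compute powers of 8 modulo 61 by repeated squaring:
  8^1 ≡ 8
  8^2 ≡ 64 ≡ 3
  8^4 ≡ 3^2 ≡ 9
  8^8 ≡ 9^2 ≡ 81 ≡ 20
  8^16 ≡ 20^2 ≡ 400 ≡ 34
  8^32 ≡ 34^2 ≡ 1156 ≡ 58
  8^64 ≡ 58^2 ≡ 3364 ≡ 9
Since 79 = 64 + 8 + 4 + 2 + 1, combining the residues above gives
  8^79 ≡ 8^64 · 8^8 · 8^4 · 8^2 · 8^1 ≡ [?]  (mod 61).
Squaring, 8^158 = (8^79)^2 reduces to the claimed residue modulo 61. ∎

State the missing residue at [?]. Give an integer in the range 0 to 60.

23

8^64 · 8^8 · 8^4 · 8^2 · 8^1 ≡ 9 · 20 · 9 · 3 · 8 = 38880.
38880 mod 61 = 23, so 8^79 ≡ 23 (mod 61).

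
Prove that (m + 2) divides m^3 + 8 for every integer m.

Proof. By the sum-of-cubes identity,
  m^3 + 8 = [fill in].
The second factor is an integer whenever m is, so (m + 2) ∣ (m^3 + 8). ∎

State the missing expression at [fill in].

a^3 + b^3 = (a + b)(a^2 - ab + b^2). With a = m, b = 2:
m^3 + 8 = (m + 2)(m^2 - 2m + 4).

(m + 2)(m^2 - 2m + 4)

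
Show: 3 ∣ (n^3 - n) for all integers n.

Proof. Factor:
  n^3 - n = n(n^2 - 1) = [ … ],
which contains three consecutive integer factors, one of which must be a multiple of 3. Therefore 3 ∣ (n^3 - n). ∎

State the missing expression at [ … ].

(n - 1)n(n + 1)

n(n^2 - 1) = n(n - 1)(n + 1) = (n - 1)n(n + 1).
These three factors are consecutive integers, so their product is divisible by 3.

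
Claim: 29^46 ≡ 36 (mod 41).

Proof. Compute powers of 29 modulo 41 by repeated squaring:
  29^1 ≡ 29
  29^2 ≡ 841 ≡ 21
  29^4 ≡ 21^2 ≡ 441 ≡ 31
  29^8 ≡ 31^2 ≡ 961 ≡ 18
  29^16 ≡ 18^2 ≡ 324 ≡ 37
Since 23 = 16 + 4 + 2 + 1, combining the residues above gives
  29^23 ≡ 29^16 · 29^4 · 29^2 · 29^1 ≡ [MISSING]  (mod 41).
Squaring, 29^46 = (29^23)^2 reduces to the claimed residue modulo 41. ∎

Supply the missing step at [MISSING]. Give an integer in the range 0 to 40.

29^16 · 29^4 · 29^2 · 29^1 ≡ 37 · 31 · 21 · 29 = 698523.
698523 mod 41 = 6, so 29^23 ≡ 6 (mod 41).

6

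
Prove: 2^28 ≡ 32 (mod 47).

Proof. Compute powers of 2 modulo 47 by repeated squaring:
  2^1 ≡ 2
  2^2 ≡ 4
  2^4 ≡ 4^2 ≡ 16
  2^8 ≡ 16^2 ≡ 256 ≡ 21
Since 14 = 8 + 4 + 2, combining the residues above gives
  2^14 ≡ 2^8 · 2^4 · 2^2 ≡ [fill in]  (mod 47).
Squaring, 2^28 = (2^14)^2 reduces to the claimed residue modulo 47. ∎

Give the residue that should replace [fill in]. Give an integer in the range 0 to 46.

28

2^8 · 2^4 · 2^2 ≡ 21 · 16 · 4 = 1344.
1344 mod 47 = 28, so 2^14 ≡ 28 (mod 47).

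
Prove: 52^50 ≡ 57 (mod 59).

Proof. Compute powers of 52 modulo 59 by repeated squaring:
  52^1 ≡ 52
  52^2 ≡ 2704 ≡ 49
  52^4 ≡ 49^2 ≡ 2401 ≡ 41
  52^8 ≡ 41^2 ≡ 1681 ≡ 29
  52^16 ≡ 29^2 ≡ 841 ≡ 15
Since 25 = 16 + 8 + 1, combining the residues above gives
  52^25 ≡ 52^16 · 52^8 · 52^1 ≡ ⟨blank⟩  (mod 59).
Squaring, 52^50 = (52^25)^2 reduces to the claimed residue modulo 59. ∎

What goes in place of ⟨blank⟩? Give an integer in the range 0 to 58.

52^16 · 52^8 · 52^1 ≡ 15 · 29 · 52 = 22620.
22620 mod 59 = 23, so 52^25 ≡ 23 (mod 59).

23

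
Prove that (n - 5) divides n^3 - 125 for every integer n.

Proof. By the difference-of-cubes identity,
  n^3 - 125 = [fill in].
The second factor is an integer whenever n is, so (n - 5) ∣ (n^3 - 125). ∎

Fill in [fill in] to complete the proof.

(n - 5)(n^2 + 5n + 25)

a^3 - b^3 = (a - b)(a^2 + ab + b^2). With a = n, b = 5:
n^3 - 125 = (n - 5)(n^2 + 5n + 25).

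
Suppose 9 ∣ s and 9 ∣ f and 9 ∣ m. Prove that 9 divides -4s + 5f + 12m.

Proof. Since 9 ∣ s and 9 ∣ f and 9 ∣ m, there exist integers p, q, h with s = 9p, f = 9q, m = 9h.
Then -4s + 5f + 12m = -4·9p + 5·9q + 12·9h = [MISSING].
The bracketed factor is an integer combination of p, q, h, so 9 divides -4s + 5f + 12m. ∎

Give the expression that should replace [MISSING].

Each term has a factor of 9: -4·9p + 5·9q + 12·9h = 9·(12h - 4p + 5q).
Since 12h - 4p + 5q is an integer, 9 ∣ (-4s + 5f + 12m).

9(12h - 4p + 5q)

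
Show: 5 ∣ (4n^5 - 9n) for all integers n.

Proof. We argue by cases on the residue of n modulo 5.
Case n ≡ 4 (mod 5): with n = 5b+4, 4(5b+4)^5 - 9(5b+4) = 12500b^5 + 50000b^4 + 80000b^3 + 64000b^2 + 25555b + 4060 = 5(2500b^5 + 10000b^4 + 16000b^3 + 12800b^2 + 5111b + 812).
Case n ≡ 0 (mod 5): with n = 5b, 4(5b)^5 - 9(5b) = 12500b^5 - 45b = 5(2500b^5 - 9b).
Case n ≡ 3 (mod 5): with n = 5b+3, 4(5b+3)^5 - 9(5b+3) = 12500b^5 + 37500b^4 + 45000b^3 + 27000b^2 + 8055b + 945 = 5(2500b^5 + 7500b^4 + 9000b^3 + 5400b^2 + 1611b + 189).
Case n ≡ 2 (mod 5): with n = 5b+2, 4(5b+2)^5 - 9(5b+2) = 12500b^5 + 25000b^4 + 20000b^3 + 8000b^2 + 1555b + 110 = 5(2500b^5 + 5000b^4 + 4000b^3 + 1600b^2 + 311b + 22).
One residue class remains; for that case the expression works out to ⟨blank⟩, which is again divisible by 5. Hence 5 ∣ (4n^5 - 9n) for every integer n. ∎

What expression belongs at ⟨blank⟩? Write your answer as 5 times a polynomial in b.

Only n ≡ 1 (mod 5) is unaccounted for. Put n = 5b+1:
4(5b+1)^5 - 9(5b+1) expands to 12500b^5 + 12500b^4 + 5000b^3 + 1000b^2 + 55b - 5,
and factoring out 5 leaves 5(2500b^5 + 2500b^4 + 1000b^3 + 200b^2 + 11b - 1).

5(2500b^5 + 2500b^4 + 1000b^3 + 200b^2 + 11b - 1)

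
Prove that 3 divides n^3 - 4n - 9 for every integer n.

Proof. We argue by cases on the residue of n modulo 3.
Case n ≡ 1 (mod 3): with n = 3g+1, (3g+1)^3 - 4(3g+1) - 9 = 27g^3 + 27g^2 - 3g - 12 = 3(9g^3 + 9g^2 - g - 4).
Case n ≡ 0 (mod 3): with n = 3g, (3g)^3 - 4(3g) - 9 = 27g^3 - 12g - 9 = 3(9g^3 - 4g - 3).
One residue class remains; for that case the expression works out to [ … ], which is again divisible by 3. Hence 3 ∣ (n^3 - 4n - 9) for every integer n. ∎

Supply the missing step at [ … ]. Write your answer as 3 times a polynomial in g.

The residues treated are {1, 0}, so the missing case is n ≡ 2 (mod 3); write n = 3g+2.
Then (3g+2)^3 - 4(3g+2) - 9 = 27g^3 + 54g^2 + 24g - 9 = 3(9g^3 + 18g^2 + 8g - 3).

3(9g^3 + 18g^2 + 8g - 3)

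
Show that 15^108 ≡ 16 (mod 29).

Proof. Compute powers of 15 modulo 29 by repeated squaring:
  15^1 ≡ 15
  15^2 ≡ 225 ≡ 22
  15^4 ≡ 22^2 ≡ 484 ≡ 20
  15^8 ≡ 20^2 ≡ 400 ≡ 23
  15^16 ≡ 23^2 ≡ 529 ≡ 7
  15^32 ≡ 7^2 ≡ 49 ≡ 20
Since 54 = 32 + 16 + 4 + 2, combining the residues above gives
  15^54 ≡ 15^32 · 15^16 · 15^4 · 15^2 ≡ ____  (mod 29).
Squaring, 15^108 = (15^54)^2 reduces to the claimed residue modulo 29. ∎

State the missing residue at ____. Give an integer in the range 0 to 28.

4

Multiply the listed residues: 20 · 7 · 20 · 22 = 140 → 2800 → 61600.
Reducing modulo 29: 61600 = 2124·29 + 4, so 15^54 ≡ 4.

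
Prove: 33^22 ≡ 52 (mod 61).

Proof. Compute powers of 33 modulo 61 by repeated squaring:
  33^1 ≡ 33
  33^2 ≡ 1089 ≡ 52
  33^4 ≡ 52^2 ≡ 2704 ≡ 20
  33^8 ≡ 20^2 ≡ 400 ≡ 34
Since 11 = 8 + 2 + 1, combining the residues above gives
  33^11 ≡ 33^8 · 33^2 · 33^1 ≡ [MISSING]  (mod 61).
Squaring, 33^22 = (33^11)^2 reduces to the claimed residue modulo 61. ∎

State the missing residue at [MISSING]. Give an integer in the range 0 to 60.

28

33^8 · 33^2 · 33^1 ≡ 34 · 52 · 33 = 58344.
58344 mod 61 = 28, so 33^11 ≡ 28 (mod 61).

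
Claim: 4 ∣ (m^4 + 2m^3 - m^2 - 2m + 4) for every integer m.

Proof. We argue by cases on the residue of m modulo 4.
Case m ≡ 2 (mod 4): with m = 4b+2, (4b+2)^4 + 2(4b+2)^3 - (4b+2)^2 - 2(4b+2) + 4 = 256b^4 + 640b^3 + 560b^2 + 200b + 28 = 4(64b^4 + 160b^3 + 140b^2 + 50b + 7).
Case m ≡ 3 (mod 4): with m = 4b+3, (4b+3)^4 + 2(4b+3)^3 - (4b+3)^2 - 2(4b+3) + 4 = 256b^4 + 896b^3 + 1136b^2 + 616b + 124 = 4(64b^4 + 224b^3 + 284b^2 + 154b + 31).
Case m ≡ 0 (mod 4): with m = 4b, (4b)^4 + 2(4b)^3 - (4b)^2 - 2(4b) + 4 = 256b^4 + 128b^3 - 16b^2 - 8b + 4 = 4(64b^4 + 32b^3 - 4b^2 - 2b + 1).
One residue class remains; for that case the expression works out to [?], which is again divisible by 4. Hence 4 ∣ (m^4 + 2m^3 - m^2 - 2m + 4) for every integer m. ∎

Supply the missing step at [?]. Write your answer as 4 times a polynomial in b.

The residues treated are {2, 3, 0}, so the missing case is m ≡ 1 (mod 4); write m = 4b+1.
Then (4b+1)^4 + 2(4b+1)^3 - (4b+1)^2 - 2(4b+1) + 4 = 256b^4 + 384b^3 + 176b^2 + 24b + 4 = 4(64b^4 + 96b^3 + 44b^2 + 6b + 1).

4(64b^4 + 96b^3 + 44b^2 + 6b + 1)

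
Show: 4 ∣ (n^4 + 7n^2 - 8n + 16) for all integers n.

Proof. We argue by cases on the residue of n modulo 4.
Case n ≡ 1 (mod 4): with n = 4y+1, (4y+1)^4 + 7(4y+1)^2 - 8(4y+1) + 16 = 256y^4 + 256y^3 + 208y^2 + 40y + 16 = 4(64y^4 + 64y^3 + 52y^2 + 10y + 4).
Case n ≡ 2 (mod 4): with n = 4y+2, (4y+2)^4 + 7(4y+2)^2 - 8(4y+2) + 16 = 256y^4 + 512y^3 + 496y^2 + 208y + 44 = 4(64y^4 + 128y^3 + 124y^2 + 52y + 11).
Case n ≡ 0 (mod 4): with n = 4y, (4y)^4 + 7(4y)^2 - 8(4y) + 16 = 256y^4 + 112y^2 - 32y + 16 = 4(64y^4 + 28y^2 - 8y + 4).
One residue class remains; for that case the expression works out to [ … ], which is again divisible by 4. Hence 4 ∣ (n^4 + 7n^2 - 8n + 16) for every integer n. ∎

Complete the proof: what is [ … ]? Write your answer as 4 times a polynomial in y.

The residues treated are {1, 2, 0}, so the missing case is n ≡ 3 (mod 4); write n = 4y+3.
Then (4y+3)^4 + 7(4y+3)^2 - 8(4y+3) + 16 = 256y^4 + 768y^3 + 976y^2 + 568y + 136 = 4(64y^4 + 192y^3 + 244y^2 + 142y + 34).

4(64y^4 + 192y^3 + 244y^2 + 142y + 34)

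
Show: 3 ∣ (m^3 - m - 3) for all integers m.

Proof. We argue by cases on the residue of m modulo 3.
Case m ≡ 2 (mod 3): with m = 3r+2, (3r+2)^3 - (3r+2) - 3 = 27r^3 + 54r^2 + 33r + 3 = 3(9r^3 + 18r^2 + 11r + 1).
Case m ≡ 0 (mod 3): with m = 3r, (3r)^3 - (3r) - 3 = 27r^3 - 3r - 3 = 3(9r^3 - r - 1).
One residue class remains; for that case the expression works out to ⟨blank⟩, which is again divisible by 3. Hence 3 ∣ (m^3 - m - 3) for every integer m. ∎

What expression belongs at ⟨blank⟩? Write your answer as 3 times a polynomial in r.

3(9r^3 + 9r^2 + 2r - 1)

The residues treated are {2, 0}, so the missing case is m ≡ 1 (mod 3); write m = 3r+1.
Then (3r+1)^3 - (3r+1) - 3 = 27r^3 + 27r^2 + 6r - 3 = 3(9r^3 + 9r^2 + 2r - 1).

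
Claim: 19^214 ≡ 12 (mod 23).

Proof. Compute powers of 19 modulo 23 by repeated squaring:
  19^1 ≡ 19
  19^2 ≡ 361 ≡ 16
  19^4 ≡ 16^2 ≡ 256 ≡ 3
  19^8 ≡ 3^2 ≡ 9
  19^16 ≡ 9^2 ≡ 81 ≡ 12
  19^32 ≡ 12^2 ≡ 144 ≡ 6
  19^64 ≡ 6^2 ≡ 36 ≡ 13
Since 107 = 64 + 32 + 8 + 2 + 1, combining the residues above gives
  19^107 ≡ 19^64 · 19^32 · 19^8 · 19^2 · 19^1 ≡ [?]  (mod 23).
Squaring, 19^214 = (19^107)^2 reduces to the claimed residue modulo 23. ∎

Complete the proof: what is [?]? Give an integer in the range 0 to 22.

19^64 · 19^32 · 19^8 · 19^2 · 19^1 ≡ 13 · 6 · 9 · 16 · 19 = 213408.
213408 mod 23 = 14, so 19^107 ≡ 14 (mod 23).

14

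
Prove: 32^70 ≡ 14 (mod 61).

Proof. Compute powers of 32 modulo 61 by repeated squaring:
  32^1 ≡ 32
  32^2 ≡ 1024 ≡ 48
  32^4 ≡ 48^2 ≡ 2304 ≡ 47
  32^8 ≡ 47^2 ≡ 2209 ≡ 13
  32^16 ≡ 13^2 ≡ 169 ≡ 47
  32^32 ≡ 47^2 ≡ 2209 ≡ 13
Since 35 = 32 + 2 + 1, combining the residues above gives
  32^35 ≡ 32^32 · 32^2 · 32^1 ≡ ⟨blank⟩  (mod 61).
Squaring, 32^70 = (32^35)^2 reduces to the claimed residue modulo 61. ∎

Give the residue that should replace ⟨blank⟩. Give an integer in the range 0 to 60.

21

32^32 · 32^2 · 32^1 ≡ 13 · 48 · 32 = 19968.
19968 mod 61 = 21, so 32^35 ≡ 21 (mod 61).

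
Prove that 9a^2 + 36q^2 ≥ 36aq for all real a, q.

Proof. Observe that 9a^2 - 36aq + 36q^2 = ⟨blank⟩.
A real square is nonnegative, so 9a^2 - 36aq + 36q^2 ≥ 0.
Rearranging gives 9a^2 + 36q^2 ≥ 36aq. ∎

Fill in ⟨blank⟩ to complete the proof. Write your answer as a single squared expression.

The leading and trailing coefficients are 3^2 and 6^2, and 36 = 2·3·6, so the trinomial is (3a - 6q)^2.
Hence 9a^2 - 36aq + 36q^2 ≥ 0.

(3a - 6q)^2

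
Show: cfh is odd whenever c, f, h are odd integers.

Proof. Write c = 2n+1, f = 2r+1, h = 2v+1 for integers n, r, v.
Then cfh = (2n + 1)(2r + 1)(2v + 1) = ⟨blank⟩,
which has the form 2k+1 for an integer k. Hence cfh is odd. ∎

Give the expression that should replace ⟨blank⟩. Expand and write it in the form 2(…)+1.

2(4nrv + 2nr + 2nv + n + 2rv + r + v) + 1

Expanding: (2n + 1)(2r + 1)(2v + 1) = 8nrv + 4nr + 4nv + 2n + 4rv + 2r + 2v + 1.
Every term except the constant is even, so this is 2(4nrv + 2nr + 2nv + n + 2rv + r + v) + 1,
and 4nrv + 2nr + 2nv + n + 2rv + r + v ∈ ℤ gives the required form.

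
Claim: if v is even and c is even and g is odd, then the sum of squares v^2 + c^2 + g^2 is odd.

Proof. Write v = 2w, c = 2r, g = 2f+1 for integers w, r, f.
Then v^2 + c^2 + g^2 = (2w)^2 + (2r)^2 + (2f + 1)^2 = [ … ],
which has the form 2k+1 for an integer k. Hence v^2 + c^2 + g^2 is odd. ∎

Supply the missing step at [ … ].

2(2f^2 + 2f + 2r^2 + 2w^2) + 1

Expanding: (2w)^2 + (2r)^2 + (2f + 1)^2 = 4f^2 + 4f + 4r^2 + 4w^2 + 1.
Every term except the constant is even, so this is 2(2f^2 + 2f + 2r^2 + 2w^2) + 1,
and 2f^2 + 2f + 2r^2 + 2w^2 ∈ ℤ gives the required form.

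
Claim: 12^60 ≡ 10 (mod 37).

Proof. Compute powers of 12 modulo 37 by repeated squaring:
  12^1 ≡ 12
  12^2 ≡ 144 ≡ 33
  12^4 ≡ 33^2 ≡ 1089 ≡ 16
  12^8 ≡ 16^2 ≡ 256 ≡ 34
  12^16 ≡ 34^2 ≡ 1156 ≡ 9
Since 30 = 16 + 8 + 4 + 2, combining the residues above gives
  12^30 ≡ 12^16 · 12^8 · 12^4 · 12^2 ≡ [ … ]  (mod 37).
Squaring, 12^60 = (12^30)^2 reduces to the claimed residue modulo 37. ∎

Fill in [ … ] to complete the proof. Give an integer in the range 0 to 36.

12^16 · 12^8 · 12^4 · 12^2 ≡ 9 · 34 · 16 · 33 = 161568.
161568 mod 37 = 26, so 12^30 ≡ 26 (mod 37).

26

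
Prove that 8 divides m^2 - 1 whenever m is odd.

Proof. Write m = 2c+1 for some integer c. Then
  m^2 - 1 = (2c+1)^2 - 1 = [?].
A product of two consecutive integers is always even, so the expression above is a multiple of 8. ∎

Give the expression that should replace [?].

4c(c + 1)

(2c+1)^2 - 1 = 4c^2 + 4c + 1 - 1 = 4c^2 + 4c = 4c(c+1).
Since c and c+1 are consecutive, c(c+1) is even, and 4·(even) is a multiple of 8.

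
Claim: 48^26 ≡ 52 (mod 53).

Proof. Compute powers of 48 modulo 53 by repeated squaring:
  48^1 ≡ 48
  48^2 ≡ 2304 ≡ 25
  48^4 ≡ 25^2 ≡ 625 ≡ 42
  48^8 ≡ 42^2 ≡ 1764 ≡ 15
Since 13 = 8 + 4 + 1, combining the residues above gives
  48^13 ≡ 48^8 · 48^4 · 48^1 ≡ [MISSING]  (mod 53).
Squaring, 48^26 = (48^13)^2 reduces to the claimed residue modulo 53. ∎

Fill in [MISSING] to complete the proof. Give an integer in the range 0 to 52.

30

Multiply the listed residues: 15 · 42 · 48 = 630 → 30240.
Reducing modulo 53: 30240 = 570·53 + 30, so 48^13 ≡ 30.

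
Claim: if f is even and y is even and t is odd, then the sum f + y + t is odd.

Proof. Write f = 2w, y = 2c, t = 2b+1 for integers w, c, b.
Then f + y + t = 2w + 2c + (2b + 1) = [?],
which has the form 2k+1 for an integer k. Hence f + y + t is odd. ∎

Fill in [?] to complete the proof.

2w + 2c + (2b + 1) = 2b + 2c + 2w + 1
= 2(b + c + w) + 1.
Since b + c + w is an integer, the sum is of the form 2k+1 for an integer k.

2(b + c + w) + 1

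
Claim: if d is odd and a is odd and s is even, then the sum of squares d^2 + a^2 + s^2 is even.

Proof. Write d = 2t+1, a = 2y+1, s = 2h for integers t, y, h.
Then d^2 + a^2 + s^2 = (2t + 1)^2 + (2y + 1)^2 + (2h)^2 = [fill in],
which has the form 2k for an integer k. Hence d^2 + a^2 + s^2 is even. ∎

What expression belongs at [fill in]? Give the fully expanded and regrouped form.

2(2h^2 + 2t^2 + 2t + 2y^2 + 2y + 1)

(2t + 1)^2 + (2y + 1)^2 + (2h)^2 = 4h^2 + 4t^2 + 4t + 4y^2 + 4y + 2
= 2(2h^2 + 2t^2 + 2t + 2y^2 + 2y + 1).
Since 2h^2 + 2t^2 + 2t + 2y^2 + 2y + 1 is an integer, the sum of squares is of the form 2k for an integer k.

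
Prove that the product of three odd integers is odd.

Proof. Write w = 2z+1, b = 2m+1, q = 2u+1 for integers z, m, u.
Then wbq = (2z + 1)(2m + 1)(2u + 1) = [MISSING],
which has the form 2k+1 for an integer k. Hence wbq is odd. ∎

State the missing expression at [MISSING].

2(4muz + 2mu + 2mz + m + 2uz + u + z) + 1

Expanding: (2z + 1)(2m + 1)(2u + 1) = 8muz + 4mu + 4mz + 2m + 4uz + 2u + 2z + 1.
Every term except the constant is even, so this is 2(4muz + 2mu + 2mz + m + 2uz + u + z) + 1,
and 4muz + 2mu + 2mz + m + 2uz + u + z ∈ ℤ gives the required form.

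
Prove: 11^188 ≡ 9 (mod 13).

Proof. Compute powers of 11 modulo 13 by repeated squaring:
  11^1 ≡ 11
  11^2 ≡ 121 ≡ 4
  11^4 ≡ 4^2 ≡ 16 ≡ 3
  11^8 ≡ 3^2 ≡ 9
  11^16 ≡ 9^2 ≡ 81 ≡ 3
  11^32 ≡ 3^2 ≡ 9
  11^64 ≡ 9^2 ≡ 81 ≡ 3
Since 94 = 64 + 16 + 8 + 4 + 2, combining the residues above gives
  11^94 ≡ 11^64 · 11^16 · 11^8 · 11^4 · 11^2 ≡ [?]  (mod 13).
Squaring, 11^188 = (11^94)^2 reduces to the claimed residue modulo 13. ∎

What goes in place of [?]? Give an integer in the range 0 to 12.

Multiply the listed residues: 3 · 3 · 9 · 3 · 4 = 9 → 81 → 243 → 972.
Reducing modulo 13: 972 = 74·13 + 10, so 11^94 ≡ 10.

10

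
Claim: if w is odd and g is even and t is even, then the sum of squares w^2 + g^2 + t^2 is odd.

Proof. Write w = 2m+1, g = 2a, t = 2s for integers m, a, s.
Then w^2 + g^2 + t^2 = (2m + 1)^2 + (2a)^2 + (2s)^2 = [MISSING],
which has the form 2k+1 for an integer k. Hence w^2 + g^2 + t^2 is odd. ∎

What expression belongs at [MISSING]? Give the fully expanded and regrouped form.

2(2a^2 + 2m^2 + 2m + 2s^2) + 1

Expanding: (2m + 1)^2 + (2a)^2 + (2s)^2 = 4a^2 + 4m^2 + 4m + 4s^2 + 1.
Every term except the constant is even, so this is 2(2a^2 + 2m^2 + 2m + 2s^2) + 1,
and 2a^2 + 2m^2 + 2m + 2s^2 ∈ ℤ gives the required form.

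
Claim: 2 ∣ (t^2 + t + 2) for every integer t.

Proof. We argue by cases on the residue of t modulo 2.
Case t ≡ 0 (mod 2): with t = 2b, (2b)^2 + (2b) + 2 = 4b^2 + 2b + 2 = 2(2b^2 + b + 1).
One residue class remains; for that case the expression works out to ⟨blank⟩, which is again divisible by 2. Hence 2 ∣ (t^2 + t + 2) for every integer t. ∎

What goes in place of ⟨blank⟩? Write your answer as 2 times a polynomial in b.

Only t ≡ 1 (mod 2) is unaccounted for. Put t = 2b+1:
(2b+1)^2 + (2b+1) + 2 expands to 4b^2 + 6b + 4,
and factoring out 2 leaves 2(2b^2 + 3b + 2).

2(2b^2 + 3b + 2)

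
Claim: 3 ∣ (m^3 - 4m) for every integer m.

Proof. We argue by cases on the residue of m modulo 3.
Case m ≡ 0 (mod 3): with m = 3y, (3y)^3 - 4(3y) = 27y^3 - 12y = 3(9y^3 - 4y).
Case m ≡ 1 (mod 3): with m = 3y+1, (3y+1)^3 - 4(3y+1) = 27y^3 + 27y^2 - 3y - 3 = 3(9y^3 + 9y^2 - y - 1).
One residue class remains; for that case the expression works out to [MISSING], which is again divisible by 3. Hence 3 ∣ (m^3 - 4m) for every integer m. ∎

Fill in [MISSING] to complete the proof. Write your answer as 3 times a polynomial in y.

The residues treated are {0, 1}, so the missing case is m ≡ 2 (mod 3); write m = 3y+2.
Then (3y+2)^3 - 4(3y+2) = 27y^3 + 54y^2 + 24y = 3(9y^3 + 18y^2 + 8y).

3(9y^3 + 18y^2 + 8y)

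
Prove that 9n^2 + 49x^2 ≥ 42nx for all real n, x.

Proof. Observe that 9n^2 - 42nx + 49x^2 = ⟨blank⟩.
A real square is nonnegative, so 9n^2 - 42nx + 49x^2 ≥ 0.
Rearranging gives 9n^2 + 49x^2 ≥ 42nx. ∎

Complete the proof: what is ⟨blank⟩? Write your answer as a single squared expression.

The leading and trailing coefficients are 3^2 and 7^2, and 42 = 2·3·7, so the trinomial is (3n - 7x)^2.
Hence 9n^2 - 42nx + 49x^2 ≥ 0.

(3n - 7x)^2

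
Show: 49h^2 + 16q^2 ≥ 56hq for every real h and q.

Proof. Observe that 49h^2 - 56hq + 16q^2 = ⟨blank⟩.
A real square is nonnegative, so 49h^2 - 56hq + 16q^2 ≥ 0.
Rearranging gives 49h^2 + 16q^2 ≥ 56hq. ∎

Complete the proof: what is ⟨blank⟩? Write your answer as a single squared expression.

49h^2 - 56hq + 16q^2 is a perfect-square trinomial: the outer terms are (7h)^2 and (4q)^2, and the cross term is -2·7h·4q.
So 49h^2 - 56hq + 16q^2 = (7h - 4q)^2 ≥ 0.

(7h - 4q)^2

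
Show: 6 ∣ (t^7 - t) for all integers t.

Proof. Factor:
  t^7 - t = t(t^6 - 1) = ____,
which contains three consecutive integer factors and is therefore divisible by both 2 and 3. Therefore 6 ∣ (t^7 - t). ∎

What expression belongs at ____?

(t - 1)t(t + 1)(t^4 + t^2 + 1)

t^6 - 1 = (t^2 - 1)(t^4 + t^2 + 1), and t^2 - 1 = (t-1)(t+1).
So t(t^6 - 1) = (t - 1)t(t + 1)(t^4 + t^2 + 1).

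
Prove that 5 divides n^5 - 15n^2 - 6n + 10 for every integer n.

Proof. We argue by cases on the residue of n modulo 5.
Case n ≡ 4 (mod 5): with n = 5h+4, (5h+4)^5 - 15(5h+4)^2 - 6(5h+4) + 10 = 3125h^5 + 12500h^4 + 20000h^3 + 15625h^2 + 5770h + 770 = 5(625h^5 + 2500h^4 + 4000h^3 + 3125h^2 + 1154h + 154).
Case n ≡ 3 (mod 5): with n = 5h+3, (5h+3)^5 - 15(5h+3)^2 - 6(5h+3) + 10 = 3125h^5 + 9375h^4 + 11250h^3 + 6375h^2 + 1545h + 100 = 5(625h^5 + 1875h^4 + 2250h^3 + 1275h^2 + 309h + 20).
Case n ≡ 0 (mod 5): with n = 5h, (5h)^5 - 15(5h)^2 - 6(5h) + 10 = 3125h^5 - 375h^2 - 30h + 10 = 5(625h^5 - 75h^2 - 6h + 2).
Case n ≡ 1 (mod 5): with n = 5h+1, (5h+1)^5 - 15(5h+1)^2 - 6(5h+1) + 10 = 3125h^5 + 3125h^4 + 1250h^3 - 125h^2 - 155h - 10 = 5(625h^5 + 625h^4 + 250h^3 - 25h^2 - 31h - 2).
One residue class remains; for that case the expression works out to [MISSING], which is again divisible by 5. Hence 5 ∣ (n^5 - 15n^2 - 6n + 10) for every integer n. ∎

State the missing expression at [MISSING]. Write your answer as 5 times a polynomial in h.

5(625h^5 + 1250h^4 + 1000h^3 + 325h^2 + 14h - 6)

The residues treated are {4, 3, 0, 1}, so the missing case is n ≡ 2 (mod 5); write n = 5h+2.
Then (5h+2)^5 - 15(5h+2)^2 - 6(5h+2) + 10 = 3125h^5 + 6250h^4 + 5000h^3 + 1625h^2 + 70h - 30 = 5(625h^5 + 1250h^4 + 1000h^3 + 325h^2 + 14h - 6).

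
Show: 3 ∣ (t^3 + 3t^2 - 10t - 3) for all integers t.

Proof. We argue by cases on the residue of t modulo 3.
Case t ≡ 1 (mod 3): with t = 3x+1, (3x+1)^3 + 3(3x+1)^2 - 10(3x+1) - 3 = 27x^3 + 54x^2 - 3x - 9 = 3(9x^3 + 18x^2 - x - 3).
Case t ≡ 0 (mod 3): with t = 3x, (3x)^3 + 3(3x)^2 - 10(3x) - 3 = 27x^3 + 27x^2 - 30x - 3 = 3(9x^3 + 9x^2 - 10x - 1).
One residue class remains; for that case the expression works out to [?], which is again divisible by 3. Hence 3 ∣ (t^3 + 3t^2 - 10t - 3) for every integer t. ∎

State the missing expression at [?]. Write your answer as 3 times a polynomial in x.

3(9x^3 + 27x^2 + 14x - 1)

The residues treated are {1, 0}, so the missing case is t ≡ 2 (mod 3); write t = 3x+2.
Then (3x+2)^3 + 3(3x+2)^2 - 10(3x+2) - 3 = 27x^3 + 81x^2 + 42x - 3 = 3(9x^3 + 27x^2 + 14x - 1).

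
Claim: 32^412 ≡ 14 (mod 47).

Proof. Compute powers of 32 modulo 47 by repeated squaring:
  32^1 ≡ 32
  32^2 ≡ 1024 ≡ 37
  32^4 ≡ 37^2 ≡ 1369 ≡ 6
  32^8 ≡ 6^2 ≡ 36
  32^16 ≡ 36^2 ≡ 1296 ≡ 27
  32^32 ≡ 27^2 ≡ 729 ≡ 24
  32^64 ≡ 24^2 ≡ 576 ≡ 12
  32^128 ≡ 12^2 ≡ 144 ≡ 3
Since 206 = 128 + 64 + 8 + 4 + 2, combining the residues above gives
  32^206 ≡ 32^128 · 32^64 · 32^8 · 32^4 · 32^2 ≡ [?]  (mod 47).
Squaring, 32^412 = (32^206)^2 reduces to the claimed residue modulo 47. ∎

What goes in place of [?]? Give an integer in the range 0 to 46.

Multiply the listed residues: 3 · 12 · 36 · 6 · 37 = 36 → 1296 → 7776 → 287712.
Reducing modulo 47: 287712 = 6121·47 + 25, so 32^206 ≡ 25.

25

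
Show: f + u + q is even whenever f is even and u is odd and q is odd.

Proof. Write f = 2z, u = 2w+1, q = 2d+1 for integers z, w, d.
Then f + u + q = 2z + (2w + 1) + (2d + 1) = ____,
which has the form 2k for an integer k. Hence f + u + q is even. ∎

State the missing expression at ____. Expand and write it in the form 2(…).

2(d + w + z + 1)

Expanding: 2z + (2w + 1) + (2d + 1) = 2d + 2w + 2z + 2.
Every term is even; pulling out the factor of 2 gives 2(d + w + z + 1).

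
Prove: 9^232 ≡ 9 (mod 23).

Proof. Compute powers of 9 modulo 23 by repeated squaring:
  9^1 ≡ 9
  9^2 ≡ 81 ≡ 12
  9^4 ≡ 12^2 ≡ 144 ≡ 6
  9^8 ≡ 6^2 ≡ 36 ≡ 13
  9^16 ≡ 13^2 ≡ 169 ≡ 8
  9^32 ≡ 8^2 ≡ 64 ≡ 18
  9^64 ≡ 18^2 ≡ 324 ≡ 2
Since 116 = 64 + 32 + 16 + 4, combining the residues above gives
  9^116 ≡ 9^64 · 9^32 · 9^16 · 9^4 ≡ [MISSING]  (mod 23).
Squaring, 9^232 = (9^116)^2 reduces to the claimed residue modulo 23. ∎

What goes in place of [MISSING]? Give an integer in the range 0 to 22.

9^64 · 9^32 · 9^16 · 9^4 ≡ 2 · 18 · 8 · 6 = 1728.
1728 mod 23 = 3, so 9^116 ≡ 3 (mod 23).

3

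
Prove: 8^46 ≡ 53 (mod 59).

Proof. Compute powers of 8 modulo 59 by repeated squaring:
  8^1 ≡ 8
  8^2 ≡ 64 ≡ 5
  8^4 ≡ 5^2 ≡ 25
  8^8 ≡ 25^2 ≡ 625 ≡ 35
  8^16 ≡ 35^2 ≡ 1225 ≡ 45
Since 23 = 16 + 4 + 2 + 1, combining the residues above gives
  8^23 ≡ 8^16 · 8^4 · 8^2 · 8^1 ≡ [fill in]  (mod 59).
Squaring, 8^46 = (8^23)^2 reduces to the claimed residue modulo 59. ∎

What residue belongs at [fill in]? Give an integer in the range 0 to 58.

42

8^16 · 8^4 · 8^2 · 8^1 ≡ 45 · 25 · 5 · 8 = 45000.
45000 mod 59 = 42, so 8^23 ≡ 42 (mod 59).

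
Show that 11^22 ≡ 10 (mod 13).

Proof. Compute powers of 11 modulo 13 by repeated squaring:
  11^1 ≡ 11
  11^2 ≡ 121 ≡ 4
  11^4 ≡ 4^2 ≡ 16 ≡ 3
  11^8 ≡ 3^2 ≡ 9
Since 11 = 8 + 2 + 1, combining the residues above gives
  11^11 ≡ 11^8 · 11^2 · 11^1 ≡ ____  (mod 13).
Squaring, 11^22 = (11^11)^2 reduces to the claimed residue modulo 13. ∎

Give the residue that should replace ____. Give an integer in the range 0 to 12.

11^8 · 11^2 · 11^1 ≡ 9 · 4 · 11 = 396.
396 mod 13 = 6, so 11^11 ≡ 6 (mod 13).

6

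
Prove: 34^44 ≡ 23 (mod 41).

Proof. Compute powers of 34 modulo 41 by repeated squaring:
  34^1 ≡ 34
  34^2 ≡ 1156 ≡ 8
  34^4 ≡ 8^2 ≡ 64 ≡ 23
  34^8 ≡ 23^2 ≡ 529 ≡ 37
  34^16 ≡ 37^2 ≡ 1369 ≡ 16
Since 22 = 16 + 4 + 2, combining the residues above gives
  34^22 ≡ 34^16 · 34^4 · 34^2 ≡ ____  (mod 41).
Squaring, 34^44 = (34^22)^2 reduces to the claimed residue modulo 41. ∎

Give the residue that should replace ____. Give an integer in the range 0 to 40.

34^16 · 34^4 · 34^2 ≡ 16 · 23 · 8 = 2944.
2944 mod 41 = 33, so 34^22 ≡ 33 (mod 41).

33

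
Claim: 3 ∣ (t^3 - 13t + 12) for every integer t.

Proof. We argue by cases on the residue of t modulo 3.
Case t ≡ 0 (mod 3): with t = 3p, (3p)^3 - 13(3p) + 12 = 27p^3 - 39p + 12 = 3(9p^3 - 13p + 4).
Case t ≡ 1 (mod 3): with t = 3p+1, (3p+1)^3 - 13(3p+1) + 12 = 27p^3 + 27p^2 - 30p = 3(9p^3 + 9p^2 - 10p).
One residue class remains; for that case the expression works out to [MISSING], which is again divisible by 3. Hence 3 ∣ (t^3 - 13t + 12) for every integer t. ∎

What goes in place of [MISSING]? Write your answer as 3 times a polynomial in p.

3(9p^3 + 18p^2 - p - 2)

The residues treated are {0, 1}, so the missing case is t ≡ 2 (mod 3); write t = 3p+2.
Then (3p+2)^3 - 13(3p+2) + 12 = 27p^3 + 54p^2 - 3p - 6 = 3(9p^3 + 18p^2 - p - 2).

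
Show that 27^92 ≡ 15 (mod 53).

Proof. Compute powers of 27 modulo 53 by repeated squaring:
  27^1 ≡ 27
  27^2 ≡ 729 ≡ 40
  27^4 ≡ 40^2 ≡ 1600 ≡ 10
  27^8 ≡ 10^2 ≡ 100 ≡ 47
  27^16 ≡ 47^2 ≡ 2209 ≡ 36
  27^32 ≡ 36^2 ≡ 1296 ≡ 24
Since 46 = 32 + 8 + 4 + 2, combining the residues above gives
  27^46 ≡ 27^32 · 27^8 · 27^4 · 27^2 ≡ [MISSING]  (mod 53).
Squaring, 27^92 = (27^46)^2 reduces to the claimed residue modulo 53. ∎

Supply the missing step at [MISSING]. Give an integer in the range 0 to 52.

11

Multiply the listed residues: 24 · 47 · 10 · 40 = 1128 → 11280 → 451200.
Reducing modulo 53: 451200 = 8513·53 + 11, so 27^46 ≡ 11.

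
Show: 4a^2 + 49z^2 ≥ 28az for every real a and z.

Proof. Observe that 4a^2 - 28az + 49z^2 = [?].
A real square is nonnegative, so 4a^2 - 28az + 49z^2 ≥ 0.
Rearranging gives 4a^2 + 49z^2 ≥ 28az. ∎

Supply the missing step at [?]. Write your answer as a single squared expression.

The leading and trailing coefficients are 2^2 and 7^2, and 28 = 2·2·7, so the trinomial is (2a - 7z)^2.
Hence 4a^2 - 28az + 49z^2 ≥ 0.

(2a - 7z)^2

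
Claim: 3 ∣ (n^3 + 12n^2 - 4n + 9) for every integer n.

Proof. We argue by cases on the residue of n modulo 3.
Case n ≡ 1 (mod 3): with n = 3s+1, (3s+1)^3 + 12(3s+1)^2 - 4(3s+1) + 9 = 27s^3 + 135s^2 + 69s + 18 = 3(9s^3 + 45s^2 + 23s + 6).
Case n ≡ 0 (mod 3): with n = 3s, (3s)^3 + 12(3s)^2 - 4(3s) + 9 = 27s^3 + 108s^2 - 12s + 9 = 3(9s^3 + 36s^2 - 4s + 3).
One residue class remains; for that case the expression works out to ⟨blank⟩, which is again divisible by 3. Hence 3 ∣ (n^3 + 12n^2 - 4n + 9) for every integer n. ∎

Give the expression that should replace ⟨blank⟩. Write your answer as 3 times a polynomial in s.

Only n ≡ 2 (mod 3) is unaccounted for. Put n = 3s+2:
(3s+2)^3 + 12(3s+2)^2 - 4(3s+2) + 9 expands to 27s^3 + 162s^2 + 168s + 57,
and factoring out 3 leaves 3(9s^3 + 54s^2 + 56s + 19).

3(9s^3 + 54s^2 + 56s + 19)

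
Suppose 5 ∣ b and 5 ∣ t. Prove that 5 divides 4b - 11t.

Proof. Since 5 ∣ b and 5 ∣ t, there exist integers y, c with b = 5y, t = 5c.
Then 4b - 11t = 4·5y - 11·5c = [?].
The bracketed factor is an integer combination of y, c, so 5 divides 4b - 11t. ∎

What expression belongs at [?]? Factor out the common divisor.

Each term has a factor of 5: 4·5y - 11·5c = 5·(-11c + 4y).
Since -11c + 4y is an integer, 5 ∣ (4b - 11t).

5(-11c + 4y)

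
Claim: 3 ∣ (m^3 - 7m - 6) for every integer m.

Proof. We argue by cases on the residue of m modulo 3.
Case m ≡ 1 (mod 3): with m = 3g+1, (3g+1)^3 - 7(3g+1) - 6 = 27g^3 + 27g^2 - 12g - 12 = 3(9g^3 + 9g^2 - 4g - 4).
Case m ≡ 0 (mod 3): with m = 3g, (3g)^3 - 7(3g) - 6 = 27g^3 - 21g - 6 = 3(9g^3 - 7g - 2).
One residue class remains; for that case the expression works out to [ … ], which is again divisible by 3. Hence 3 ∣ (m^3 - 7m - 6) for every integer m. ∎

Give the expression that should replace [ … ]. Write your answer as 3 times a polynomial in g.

3(9g^3 + 18g^2 + 5g - 4)

The residues treated are {1, 0}, so the missing case is m ≡ 2 (mod 3); write m = 3g+2.
Then (3g+2)^3 - 7(3g+2) - 6 = 27g^3 + 54g^2 + 15g - 12 = 3(9g^3 + 18g^2 + 5g - 4).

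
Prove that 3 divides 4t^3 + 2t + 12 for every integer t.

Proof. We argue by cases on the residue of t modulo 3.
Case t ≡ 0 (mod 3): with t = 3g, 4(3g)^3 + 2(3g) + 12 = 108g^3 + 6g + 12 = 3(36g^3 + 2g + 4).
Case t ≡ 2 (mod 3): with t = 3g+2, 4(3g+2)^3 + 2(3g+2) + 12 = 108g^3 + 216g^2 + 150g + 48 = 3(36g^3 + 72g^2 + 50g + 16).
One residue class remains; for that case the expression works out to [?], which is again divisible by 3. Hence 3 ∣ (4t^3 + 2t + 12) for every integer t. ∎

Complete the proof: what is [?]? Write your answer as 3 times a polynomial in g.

3(36g^3 + 36g^2 + 14g + 6)

Only t ≡ 1 (mod 3) is unaccounted for. Put t = 3g+1:
4(3g+1)^3 + 2(3g+1) + 12 expands to 108g^3 + 108g^2 + 42g + 18,
and factoring out 3 leaves 3(36g^3 + 36g^2 + 14g + 6).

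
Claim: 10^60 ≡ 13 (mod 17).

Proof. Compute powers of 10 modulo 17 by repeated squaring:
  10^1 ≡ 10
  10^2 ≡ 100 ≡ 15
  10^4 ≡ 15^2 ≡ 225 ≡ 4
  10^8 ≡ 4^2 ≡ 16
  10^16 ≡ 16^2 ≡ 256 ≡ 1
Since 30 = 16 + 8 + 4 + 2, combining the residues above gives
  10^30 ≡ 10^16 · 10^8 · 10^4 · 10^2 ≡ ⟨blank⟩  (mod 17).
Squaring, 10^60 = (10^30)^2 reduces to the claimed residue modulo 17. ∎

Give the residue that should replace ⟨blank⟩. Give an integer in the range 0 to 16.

10^16 · 10^8 · 10^4 · 10^2 ≡ 1 · 16 · 4 · 15 = 960.
960 mod 17 = 8, so 10^30 ≡ 8 (mod 17).

8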